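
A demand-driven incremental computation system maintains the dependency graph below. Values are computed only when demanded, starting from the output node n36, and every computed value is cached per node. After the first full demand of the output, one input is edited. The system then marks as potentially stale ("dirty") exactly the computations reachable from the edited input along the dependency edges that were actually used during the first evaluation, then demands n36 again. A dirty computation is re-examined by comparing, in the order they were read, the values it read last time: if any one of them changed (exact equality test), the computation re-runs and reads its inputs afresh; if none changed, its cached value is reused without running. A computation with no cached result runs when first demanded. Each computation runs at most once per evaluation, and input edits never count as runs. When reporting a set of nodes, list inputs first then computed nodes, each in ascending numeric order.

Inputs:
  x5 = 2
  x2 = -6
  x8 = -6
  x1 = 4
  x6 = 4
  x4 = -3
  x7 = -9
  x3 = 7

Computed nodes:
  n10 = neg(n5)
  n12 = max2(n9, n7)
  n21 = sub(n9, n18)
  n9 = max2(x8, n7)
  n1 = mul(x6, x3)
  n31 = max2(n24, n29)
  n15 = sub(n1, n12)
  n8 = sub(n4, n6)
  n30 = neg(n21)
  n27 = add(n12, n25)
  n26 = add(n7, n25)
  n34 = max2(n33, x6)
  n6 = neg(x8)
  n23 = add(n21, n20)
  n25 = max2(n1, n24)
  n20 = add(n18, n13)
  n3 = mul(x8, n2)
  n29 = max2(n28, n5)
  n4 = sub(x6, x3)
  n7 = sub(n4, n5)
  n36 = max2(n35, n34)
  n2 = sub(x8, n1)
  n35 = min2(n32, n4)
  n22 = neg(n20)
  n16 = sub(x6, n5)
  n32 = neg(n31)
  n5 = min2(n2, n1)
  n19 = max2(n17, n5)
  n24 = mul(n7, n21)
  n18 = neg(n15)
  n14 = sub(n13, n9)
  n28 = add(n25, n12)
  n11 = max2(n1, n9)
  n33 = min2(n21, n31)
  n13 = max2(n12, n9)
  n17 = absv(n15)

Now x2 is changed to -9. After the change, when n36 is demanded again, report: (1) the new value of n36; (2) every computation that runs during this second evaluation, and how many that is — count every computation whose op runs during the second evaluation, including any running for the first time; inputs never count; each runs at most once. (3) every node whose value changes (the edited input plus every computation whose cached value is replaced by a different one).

First evaluation (everything demanded from the output):
  n1 = mul(4, 7) = 28
  n2 = sub(-6, 28) = -34
  n4 = sub(4, 7) = -3
  n5 = min2(-34, 28) = -34
  n7 = sub(-3, -34) = 31
  n9 = max2(-6, 31) = 31
  n12 = max2(31, 31) = 31
  n15 = sub(28, 31) = -3
  n18 = neg(-3) = 3
  n21 = sub(31, 3) = 28
  n24 = mul(31, 28) = 868
  n25 = max2(28, 868) = 868
  n28 = add(868, 31) = 899
  n29 = max2(899, -34) = 899
  n31 = max2(868, 899) = 899
  n32 = neg(899) = -899
  n33 = min2(28, 899) = 28
  n34 = max2(28, 4) = 28
  n35 = min2(-899, -3) = -899
  n36 = max2(-899, 28) = 28

Propagation after the edit:
  x2 feeds no computation that the output demands — nothing is marked dirty and nothing runs.

Key observation: x2 is never demanded by the output, so the edit triggers no recomputation at all.

New value of n36: 28.
Computations that run: none — 0 in total.
Values that change: x2.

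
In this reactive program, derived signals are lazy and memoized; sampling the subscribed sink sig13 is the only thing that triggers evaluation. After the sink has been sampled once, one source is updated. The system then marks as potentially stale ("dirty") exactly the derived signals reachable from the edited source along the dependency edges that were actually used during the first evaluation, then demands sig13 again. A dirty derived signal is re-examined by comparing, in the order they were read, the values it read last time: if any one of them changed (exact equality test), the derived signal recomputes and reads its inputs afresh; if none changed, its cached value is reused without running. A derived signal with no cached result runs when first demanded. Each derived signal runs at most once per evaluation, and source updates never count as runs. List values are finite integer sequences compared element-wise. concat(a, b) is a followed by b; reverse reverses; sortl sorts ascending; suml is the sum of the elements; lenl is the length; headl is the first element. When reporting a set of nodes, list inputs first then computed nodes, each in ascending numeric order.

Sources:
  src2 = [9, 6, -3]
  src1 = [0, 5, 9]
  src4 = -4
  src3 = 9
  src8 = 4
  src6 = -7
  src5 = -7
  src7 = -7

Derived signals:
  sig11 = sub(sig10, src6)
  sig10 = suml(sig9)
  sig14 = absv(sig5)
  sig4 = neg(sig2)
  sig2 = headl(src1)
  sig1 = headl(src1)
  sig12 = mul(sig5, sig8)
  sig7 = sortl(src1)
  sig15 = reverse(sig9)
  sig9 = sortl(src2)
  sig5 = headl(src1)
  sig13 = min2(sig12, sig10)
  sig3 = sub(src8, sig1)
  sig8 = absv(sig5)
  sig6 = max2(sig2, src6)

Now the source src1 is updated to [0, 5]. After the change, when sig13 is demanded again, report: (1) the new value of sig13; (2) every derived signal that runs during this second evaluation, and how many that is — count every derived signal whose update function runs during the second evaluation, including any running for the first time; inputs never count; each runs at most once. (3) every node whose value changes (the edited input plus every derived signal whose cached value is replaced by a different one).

First demand of the output computes:
  sig5 = headl([0, 5, 9]) = 0
  sig8 = absv(0) = 0
  sig9 = sortl([9, 6, -3]) = [-3, 6, 9]
  sig10 = suml([-3, 6, 9]) = 12
  sig12 = mul(0, 0) = 0
  sig13 = min2(0, 12) = 0

After the edit, cleaning proceeds:
  sig5: a read changed (src1 [0, 5, 9]->[0, 5]) — executes, giving 0 — identical to its old value.
  sig8: dirty, but its reads are unchanged (sig5 unchanged); cached 0 stands.
  sig12: dirty, but its reads are unchanged (sig5 unchanged, sig8 unchanged); cached 0 stands.
  sig13: dirty, but its reads are unchanged (sig12 unchanged, sig10 unchanged); cached 0 stands.

Note the absorption at sig5: it re-runs yet its value is the same, leaving the output's value untouched.

Demanding sig13 again yields 0.
1 derived signals run: sig5.
The nodes whose values change: src1.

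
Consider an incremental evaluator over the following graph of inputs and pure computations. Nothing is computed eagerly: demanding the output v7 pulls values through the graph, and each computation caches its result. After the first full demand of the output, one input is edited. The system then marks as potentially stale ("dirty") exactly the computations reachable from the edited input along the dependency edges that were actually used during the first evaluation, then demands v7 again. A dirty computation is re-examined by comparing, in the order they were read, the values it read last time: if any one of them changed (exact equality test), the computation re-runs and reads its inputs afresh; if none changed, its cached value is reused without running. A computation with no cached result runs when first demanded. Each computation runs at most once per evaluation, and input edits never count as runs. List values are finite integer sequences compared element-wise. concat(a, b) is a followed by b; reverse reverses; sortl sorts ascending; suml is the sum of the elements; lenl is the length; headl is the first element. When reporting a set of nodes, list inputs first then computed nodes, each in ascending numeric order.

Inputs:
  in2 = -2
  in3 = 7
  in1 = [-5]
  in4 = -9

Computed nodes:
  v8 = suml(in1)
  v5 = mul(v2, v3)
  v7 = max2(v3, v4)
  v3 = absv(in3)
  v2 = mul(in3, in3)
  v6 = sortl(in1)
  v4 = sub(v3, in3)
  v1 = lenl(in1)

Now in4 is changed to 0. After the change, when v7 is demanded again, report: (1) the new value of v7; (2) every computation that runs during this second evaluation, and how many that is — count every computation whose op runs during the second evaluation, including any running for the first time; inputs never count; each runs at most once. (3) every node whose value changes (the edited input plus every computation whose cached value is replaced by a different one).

v7 now evaluates to 7.
Run set: none (0 run).
Changed values: in4.
The important point: nothing the output needs ever reads in4, so the edit is invisible to it.

Initial pass — values computed on the first demand:
  v3 = absv(7) = 7
  v4 = sub(7, 7) = 0
  v7 = max2(7, 0) = 7

Second demand — change propagation:
  no demanded computation ever read in4, so the edit dirties nothing and nothing runs.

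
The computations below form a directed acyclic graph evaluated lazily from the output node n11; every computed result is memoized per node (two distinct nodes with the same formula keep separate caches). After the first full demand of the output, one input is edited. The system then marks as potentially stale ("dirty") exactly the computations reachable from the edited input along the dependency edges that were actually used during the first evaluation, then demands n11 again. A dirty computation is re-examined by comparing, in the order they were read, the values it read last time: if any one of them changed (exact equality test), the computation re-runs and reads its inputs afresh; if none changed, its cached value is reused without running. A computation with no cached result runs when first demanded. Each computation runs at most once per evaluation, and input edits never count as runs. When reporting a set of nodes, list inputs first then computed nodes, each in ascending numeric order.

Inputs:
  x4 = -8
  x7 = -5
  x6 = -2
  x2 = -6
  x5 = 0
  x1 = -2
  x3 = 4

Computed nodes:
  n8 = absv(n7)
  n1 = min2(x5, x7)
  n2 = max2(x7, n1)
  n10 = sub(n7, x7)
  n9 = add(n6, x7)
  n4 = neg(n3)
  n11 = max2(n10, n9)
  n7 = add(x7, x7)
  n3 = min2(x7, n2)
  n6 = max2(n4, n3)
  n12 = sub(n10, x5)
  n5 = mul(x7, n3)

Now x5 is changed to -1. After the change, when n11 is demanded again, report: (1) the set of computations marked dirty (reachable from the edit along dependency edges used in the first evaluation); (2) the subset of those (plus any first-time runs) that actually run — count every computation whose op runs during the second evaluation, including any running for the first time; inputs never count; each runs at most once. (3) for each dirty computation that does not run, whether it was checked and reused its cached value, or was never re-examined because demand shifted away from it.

The edit dirties: n1, n2, n3, n4, n6, n9, n11.
1 computations run: n1.
Cache hits after checking: n2, n3, n4, n6, n9, n11.
Note the absorption at n1: it re-runs yet its value is the same, leaving the output's value untouched.

First demand of the output computes:
  n1 = min2(0, -5) = -5
  n2 = max2(-5, -5) = -5
  n3 = min2(-5, -5) = -5
  n4 = neg(-5) = 5
  n6 = max2(5, -5) = 5
  n7 = add(-5, -5) = -10
  n9 = add(5, -5) = 0
  n10 = sub(-10, -5) = -5
  n11 = max2(-5, 0) = 0

After the edit, cleaning proceeds:
  n1: a read changed (x5 0->-1) — executes, giving -5 — identical to its old value.
  n2: dirty, but its reads are unchanged (x7 unchanged, n1 unchanged); cached -5 stands.
  n3: dirty, but its reads are unchanged (x7 unchanged, n2 unchanged); cached -5 stands.
  n4: dirty, but its reads are unchanged (n3 unchanged); cached 5 stands.
  n6: dirty, but its reads are unchanged (n4 unchanged, n3 unchanged); cached 5 stands.
  n9: dirty, but its reads are unchanged (n6 unchanged, x7 unchanged); cached 0 stands.
  n11: dirty, but its reads are unchanged (n10 unchanged, n9 unchanged); cached 0 stands.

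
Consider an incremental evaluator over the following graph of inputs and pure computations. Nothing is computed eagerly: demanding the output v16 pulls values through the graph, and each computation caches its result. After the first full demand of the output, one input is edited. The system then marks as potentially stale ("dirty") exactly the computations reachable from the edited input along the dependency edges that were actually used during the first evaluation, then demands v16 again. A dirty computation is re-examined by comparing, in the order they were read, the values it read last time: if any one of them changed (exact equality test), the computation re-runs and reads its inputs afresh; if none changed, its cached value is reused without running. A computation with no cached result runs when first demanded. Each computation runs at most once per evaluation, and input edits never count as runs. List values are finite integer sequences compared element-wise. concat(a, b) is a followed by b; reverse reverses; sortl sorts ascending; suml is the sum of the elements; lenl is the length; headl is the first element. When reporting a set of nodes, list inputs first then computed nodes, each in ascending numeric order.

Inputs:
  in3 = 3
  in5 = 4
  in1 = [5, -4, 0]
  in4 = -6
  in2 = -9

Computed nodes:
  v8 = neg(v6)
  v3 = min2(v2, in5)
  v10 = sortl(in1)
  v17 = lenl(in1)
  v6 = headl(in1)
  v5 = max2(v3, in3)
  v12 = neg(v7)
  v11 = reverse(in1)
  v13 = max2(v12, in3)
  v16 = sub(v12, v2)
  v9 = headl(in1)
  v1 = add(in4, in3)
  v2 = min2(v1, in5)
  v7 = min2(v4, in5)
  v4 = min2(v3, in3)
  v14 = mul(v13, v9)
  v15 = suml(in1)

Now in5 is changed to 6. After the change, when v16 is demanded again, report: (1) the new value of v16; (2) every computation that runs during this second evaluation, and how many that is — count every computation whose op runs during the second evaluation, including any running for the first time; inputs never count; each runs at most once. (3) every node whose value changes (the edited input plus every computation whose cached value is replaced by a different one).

v16 now evaluates to 6.
Run set: v2, v3, v7 (3 run).
Changed values: in5.
The important point: at v4 every value read last time is unchanged, so the dirty flag clears without a run.

Initial pass — values computed on the first demand:
  v1 = add(-6, 3) = -3
  v2 = min2(-3, 4) = -3
  v3 = min2(-3, 4) = -3
  v4 = min2(-3, 3) = -3
  v7 = min2(-3, 4) = -3
  v12 = neg(-3) = 3
  v16 = sub(3, -3) = 6

Second demand — change propagation:
  v2: re-runs because in5 4->6; new result -3 (unchanged).
  v3: re-runs because in5 4->6; new result -3 (unchanged).
  v4: re-examined; everything it read last time is the same (v3 unchanged, in3 unchanged) — cache -3 kept, no run.
  v7: re-runs because in5 4->6; new result -3 (unchanged).
  v12: re-examined; everything it read last time is the same (v7 unchanged) — cache 3 kept, no run.
  v16: re-examined; everything it read last time is the same (v12 unchanged, v2 unchanged) — cache 6 kept, no run.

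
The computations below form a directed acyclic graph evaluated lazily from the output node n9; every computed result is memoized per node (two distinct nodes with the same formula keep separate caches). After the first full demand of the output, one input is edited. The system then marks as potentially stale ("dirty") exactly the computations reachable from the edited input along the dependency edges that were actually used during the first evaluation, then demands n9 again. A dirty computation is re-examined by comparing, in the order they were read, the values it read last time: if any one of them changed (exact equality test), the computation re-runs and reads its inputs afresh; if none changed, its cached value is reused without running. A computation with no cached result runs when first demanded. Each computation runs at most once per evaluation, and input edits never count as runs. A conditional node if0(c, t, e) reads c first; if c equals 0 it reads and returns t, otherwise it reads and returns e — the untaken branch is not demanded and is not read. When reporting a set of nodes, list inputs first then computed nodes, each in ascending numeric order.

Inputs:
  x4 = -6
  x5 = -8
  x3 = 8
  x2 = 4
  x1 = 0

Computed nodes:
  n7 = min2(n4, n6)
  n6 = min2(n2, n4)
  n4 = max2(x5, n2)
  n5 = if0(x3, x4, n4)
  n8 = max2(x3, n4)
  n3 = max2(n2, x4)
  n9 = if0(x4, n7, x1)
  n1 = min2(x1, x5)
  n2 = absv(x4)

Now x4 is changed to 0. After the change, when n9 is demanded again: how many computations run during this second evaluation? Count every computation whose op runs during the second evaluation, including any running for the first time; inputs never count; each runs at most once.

First demand of the output computes:
  n9 = if0(x4=-6 -> else branch x1) = 0

After the edit, cleaning proceeds:
  n2: had never run; runs now, result 0.
  n4: had never run; runs now, result 0.
  n6: had never run; runs now, result 0.
  n7: had never run; runs now, result 0.
  n9: a read changed (x4 -6->0) — executes, giving 0 — identical to its old value.

Note the branch switch — n2, n4, n6, n7 had no cache and run now for the first time.

5 computations run: n2, n4, n6, n7, n9.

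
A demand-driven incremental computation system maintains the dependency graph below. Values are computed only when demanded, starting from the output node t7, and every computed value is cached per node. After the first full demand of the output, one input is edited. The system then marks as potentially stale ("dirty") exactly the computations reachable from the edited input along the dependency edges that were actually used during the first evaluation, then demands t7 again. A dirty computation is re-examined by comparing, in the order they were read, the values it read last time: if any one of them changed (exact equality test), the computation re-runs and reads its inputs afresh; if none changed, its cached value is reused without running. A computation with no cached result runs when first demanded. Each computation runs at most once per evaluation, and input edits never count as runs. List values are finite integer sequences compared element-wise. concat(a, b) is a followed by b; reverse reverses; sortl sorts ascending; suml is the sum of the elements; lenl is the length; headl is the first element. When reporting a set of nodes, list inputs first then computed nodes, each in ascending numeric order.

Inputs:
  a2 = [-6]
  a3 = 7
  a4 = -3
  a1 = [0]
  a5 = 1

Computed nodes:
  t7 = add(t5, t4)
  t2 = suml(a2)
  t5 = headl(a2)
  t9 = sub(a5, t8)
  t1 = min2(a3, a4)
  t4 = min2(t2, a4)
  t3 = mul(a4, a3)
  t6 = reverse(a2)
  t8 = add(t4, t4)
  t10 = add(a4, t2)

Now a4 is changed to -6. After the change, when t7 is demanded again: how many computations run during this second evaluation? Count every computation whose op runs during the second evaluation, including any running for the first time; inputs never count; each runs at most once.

First evaluation (everything demanded from the output):
  t2 = suml([-6]) = -6
  t4 = min2(-6, -3) = -6
  t5 = headl([-6]) = -6
  t7 = add(-6, -6) = -12

Propagation after the edit:
  t4: runs — a4 -3->-6; result -6 (same value as before).
  t7: checked — values it read are unchanged (t5 unchanged, t4 unchanged); reused cached -12 without running.

Key observation: the change is absorbed at t4 — it re-runs but produces the same value, and the output's value is unchanged.

Computations that run: t4 — 1 in total.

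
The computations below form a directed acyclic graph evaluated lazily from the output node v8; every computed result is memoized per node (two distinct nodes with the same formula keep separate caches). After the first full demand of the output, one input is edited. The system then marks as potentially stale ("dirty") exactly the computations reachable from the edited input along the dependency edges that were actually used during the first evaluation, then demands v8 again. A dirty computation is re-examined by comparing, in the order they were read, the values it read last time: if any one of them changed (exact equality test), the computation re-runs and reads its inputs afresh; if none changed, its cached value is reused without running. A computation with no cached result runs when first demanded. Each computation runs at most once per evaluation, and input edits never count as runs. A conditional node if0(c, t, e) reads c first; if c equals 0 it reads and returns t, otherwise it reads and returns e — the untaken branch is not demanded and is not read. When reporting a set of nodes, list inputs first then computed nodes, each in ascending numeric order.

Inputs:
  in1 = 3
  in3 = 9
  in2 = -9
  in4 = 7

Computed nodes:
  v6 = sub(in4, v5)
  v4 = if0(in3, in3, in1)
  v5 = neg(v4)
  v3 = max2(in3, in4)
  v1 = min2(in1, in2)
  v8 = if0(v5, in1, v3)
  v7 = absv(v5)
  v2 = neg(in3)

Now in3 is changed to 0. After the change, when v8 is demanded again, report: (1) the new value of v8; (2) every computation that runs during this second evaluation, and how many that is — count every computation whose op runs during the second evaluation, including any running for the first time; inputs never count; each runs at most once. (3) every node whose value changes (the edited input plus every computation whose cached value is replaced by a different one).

Demanding v8 again yields 3.
3 computations run: v4, v5, v8.
The nodes whose values change: in3, v4, v5, v8.
Note the branch switch — demand abandons v3, which is never re-examined.

First demand of the output computes:
  v3 = max2(9, 7) = 9
  v4 = if0(in3=9 -> else branch in1) = 3
  v5 = neg(3) = -3
  v8 = if0(v5=-3 -> else branch v3) = 9

After the edit, cleaning proceeds:
  v3: stays stale; no demand reaches it after the flip.
  v4: a read changed (in3 9->0) — executes, giving 0.
  v5: a read changed (v4 3->0) — executes, giving 0.
  v8: a read changed (v5 -3->0) — executes, giving 3.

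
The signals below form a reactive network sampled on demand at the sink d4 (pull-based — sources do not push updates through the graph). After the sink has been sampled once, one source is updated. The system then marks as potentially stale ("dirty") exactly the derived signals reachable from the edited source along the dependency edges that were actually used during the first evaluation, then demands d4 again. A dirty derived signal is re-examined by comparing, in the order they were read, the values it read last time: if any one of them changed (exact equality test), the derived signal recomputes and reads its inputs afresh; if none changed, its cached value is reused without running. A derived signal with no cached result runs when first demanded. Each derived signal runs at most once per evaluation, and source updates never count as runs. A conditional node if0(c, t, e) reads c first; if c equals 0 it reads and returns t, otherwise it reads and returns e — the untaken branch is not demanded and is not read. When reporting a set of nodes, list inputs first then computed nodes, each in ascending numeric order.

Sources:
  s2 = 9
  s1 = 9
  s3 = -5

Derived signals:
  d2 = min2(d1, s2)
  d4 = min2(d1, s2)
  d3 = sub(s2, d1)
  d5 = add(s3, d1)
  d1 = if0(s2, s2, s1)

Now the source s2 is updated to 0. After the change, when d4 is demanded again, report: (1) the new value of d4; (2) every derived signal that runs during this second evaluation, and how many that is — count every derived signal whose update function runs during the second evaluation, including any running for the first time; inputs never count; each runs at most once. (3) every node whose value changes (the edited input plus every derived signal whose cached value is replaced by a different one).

Initial pass — values computed on the first demand:
  d1 = if0(s2=9 -> else branch s1) = 9
  d4 = min2(9, 9) = 9

Second demand — change propagation:
  d1: re-runs because s2 9->0; new result 0.
  d4: re-runs because d1 9->0; s2 9->0; new result 0.

d4 now evaluates to 0.
Run set: d1, d4 (2 run).
Changed values: s2, d1, d4.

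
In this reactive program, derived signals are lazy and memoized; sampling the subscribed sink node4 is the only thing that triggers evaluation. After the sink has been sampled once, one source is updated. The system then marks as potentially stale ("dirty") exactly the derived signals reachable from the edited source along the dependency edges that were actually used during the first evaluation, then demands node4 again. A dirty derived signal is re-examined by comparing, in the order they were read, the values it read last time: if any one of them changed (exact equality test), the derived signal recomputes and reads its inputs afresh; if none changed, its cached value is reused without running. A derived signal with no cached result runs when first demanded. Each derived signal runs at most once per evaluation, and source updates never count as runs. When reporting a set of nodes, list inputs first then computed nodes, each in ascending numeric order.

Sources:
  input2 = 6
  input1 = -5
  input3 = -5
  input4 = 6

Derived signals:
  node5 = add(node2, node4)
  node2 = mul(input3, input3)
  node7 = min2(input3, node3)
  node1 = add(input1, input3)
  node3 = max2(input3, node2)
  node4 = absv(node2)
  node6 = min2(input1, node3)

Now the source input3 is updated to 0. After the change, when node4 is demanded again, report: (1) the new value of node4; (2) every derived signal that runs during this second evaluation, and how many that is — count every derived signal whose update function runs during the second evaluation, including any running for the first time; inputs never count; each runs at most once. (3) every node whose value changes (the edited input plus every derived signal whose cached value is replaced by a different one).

Demanding node4 again yields 0.
2 derived signals run: node2, node4.
The nodes whose values change: input3, node2, node4.

First demand of the output computes:
  node2 = mul(-5, -5) = 25
  node4 = absv(25) = 25

After the edit, cleaning proceeds:
  node2: a read changed (input3 -5->0; input3 -5->0) — executes, giving 0.
  node4: a read changed (node2 25->0) — executes, giving 0.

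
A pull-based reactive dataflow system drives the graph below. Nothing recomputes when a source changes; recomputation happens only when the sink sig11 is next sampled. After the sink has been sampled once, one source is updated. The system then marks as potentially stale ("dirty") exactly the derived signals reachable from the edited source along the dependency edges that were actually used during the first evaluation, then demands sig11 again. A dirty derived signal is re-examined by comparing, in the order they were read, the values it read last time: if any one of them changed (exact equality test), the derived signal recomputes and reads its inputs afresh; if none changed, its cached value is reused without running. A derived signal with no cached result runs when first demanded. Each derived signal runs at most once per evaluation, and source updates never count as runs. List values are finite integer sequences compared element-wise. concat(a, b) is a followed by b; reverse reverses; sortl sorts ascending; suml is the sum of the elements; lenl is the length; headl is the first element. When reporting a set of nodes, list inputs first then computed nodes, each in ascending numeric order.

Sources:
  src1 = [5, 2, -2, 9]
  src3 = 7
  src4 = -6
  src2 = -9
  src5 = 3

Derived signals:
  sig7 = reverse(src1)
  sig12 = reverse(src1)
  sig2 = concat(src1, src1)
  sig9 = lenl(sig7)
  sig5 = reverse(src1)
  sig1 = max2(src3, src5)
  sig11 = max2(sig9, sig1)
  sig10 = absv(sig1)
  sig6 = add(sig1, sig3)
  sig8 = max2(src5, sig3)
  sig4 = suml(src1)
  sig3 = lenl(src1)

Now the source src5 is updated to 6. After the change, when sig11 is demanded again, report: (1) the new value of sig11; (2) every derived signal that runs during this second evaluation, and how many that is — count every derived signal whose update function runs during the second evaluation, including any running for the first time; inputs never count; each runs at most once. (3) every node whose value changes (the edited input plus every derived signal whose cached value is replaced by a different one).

New value of sig11: 7.
Derived signals that run: sig1 — 1 in total.
Values that change: src5.
Key observation: the change is absorbed at sig1 — it re-runs but produces the same value, and the output's value is unchanged.

First evaluation (everything demanded from the output):
  sig1 = max2(7, 3) = 7
  sig7 = reverse([5, 2, -2, 9]) = [9, -2, 2, 5]
  sig9 = lenl([9, -2, 2, 5]) = 4
  sig11 = max2(4, 7) = 7

Propagation after the edit:
  sig1: runs — src5 3->6; result 7 (same value as before).
  sig11: checked — values it read are unchanged (sig9 unchanged, sig1 unchanged); reused cached 7 without running.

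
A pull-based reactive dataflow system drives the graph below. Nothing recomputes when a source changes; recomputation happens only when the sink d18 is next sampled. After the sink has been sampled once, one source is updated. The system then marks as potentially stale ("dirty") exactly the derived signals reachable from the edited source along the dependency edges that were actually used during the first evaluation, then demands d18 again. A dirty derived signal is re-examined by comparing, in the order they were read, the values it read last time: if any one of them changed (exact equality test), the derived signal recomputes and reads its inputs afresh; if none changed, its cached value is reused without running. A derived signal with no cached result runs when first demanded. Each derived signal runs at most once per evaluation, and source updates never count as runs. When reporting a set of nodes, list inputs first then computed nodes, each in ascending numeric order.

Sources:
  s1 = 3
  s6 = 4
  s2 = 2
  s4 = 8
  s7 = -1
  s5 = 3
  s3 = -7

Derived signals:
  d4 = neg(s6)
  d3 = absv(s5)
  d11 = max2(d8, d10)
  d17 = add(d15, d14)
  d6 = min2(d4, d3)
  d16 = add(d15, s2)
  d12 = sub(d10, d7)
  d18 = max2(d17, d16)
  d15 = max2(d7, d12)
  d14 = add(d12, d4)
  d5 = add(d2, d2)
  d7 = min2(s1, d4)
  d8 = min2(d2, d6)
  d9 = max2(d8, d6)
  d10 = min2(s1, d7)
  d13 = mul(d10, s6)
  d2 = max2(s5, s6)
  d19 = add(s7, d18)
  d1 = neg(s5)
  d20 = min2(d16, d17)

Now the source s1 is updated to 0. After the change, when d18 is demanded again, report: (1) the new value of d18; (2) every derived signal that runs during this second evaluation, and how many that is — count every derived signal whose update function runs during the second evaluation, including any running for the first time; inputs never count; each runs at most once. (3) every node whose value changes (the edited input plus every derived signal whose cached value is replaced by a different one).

New value of d18: 2.
Derived signals that run: d7, d10 — 2 in total.
Values that change: s1.
Key observation: the cutoff stops propagation at d12 — its inputs' values are unchanged, so it reuses its cache.

First evaluation (everything demanded from the output):
  d4 = neg(4) = -4
  d7 = min2(3, -4) = -4
  d10 = min2(3, -4) = -4
  d12 = sub(-4, -4) = 0
  d14 = add(0, -4) = -4
  d15 = max2(-4, 0) = 0
  d16 = add(0, 2) = 2
  d17 = add(0, -4) = -4
  d18 = max2(-4, 2) = 2

Propagation after the edit:
  d7: runs — s1 3->0; result -4 (same value as before).
  d10: runs — s1 3->0; result -4 (same value as before).
  d12: checked — values it read are unchanged (d10 unchanged, d7 unchanged); reused cached 0 without running.
  d14: checked — values it read are unchanged (d12 unchanged, d4 unchanged); reused cached -4 without running.
  d15: checked — values it read are unchanged (d7 unchanged, d12 unchanged); reused cached 0 without running.
  d16: checked — values it read are unchanged (d15 unchanged, s2 unchanged); reused cached 2 without running.
  d17: checked — values it read are unchanged (d15 unchanged, d14 unchanged); reused cached -4 without running.
  d18: checked — values it read are unchanged (d17 unchanged, d16 unchanged); reused cached 2 without running.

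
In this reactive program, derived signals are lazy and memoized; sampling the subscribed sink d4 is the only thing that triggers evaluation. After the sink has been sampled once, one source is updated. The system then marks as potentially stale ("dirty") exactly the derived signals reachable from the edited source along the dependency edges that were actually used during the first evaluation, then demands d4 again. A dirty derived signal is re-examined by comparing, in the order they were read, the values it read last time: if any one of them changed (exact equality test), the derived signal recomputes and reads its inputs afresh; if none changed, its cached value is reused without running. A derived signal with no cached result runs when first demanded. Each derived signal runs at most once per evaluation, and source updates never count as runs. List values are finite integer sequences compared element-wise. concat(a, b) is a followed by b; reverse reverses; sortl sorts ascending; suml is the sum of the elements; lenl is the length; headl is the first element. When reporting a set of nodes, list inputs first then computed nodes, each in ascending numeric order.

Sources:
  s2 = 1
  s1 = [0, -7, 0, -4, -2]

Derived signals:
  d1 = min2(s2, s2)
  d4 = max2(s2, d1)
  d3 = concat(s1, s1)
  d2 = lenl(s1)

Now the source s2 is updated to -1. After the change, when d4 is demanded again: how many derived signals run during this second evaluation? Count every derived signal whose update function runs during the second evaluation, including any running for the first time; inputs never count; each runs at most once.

First demand of the output computes:
  d1 = min2(1, 1) = 1
  d4 = max2(1, 1) = 1

After the edit, cleaning proceeds:
  d1: a read changed (s2 1->-1; s2 1->-1) — executes, giving -1.
  d4: a read changed (s2 1->-1; d1 1->-1) — executes, giving -1.

2 derived signals run: d1, d4.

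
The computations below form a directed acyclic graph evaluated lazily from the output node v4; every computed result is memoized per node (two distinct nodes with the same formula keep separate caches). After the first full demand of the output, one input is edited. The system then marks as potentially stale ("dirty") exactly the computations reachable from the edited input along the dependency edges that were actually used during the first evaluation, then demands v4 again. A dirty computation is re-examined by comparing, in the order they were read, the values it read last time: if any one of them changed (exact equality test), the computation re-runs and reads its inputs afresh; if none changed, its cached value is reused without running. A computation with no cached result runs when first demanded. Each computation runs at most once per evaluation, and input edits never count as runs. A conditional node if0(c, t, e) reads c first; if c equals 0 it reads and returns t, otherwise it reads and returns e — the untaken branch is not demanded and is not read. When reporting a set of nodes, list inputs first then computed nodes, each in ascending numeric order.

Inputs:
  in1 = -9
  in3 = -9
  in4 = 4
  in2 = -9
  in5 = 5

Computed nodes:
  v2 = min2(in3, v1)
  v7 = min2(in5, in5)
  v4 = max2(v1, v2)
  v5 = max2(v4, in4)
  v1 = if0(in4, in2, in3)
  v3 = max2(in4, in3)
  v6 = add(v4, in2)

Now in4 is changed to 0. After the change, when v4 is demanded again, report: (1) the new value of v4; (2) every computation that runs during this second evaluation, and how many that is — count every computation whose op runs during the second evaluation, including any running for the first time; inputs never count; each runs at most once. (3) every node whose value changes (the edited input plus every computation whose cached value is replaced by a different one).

First demand of the output computes:
  v1 = if0(in4=4 -> else branch in3) = -9
  v2 = min2(-9, -9) = -9
  v4 = max2(-9, -9) = -9

After the edit, cleaning proceeds:
  v1: a read changed (in4 4->0) — executes, giving -9 — identical to its old value.
  v2: dirty, but its reads are unchanged (in3 unchanged, v1 unchanged); cached -9 stands.
  v4: dirty, but its reads are unchanged (v1 unchanged, v2 unchanged); cached -9 stands.

Note the absorption at v1: it re-runs yet its value is the same, leaving the output's value untouched.

Demanding v4 again yields -9.
1 computations run: v1.
The nodes whose values change: in4.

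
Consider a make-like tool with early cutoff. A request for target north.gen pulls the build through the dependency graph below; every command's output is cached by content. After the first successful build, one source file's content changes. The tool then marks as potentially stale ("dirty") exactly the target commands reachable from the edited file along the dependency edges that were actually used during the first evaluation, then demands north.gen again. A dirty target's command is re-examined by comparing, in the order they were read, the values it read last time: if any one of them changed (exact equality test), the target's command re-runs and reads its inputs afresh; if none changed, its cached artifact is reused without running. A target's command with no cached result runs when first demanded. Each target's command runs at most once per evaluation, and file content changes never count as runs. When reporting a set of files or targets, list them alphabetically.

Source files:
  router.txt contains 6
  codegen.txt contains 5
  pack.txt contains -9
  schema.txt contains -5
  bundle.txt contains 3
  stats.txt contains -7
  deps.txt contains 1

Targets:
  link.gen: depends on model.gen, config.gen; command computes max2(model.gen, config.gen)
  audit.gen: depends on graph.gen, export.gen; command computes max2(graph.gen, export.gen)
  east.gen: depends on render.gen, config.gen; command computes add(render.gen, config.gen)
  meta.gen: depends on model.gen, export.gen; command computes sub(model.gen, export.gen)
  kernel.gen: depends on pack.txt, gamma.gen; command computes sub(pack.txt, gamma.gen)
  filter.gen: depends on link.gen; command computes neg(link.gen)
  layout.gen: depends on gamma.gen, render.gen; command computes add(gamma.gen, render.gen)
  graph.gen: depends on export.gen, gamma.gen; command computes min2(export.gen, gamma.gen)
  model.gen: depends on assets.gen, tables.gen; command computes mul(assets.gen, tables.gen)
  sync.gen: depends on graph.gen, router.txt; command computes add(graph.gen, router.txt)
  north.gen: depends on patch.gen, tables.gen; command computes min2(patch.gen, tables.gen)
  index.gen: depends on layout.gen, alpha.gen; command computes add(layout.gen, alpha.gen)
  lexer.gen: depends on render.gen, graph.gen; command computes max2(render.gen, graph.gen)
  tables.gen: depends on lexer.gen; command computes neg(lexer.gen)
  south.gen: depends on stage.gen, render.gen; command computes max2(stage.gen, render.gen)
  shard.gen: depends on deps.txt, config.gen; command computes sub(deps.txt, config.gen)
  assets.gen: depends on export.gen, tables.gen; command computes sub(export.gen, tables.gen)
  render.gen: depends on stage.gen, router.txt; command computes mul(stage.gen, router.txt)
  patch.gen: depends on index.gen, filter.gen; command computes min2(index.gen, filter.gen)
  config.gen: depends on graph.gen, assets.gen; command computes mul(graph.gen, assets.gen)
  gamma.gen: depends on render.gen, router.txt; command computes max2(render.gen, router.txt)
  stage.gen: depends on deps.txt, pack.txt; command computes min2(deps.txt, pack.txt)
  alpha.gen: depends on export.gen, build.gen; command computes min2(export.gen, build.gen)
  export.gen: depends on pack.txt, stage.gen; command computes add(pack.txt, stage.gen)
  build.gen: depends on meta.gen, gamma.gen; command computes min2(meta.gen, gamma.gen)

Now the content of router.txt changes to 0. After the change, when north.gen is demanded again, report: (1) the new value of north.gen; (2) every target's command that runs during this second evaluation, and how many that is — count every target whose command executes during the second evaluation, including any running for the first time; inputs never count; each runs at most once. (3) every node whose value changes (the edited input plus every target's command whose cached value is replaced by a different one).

Demanding north.gen again yields -324.
17 target commands run: alpha.gen, assets.gen, build.gen, config.gen, filter.gen, gamma.gen, graph.gen, index.gen, layout.gen, lexer.gen, link.gen, meta.gen, model.gen, north.gen, patch.gen, render.gen, tables.gen.
The nodes whose values change: alpha.gen, assets.gen, build.gen, config.gen, filter.gen, gamma.gen, index.gen, layout.gen, lexer.gen, link.gen, meta.gen, model.gen, north.gen, patch.gen, render.gen, router.txt, tables.gen.

First demand of the output computes:
  stage.gen = min2(1, -9) = -9
  export.gen = add(-9, -9) = -18
  render.gen = mul(-9, 6) = -54
  gamma.gen = max2(-54, 6) = 6
  graph.gen = min2(-18, 6) = -18
  layout.gen = add(6, -54) = -48
  lexer.gen = max2(-54, -18) = -18
  tables.gen = neg(-18) = 18
  assets.gen = sub(-18, 18) = -36
  config.gen = mul(-18, -36) = 648
  model.gen = mul(-36, 18) = -648
  link.gen = max2(-648, 648) = 648
  filter.gen = neg(648) = -648
  meta.gen = sub(-648, -18) = -630
  build.gen = min2(-630, 6) = -630
  alpha.gen = min2(-18, -630) = -630
  index.gen = add(-48, -630) = -678
  patch.gen = min2(-678, -648) = -678
  north.gen = min2(-678, 18) = -678

After the edit, cleaning proceeds:
  render.gen: a read changed (router.txt 6->0) — executes, giving 0.
  gamma.gen: a read changed (render.gen -54->0; router.txt 6->0) — executes, giving 0.
  graph.gen: a read changed (gamma.gen 6->0) — executes, giving -18 — identical to its old value.
  layout.gen: a read changed (gamma.gen 6->0; render.gen -54->0) — executes, giving 0.
  lexer.gen: a read changed (render.gen -54->0) — executes, giving 0.
  tables.gen: a read changed (lexer.gen -18->0) — executes, giving 0.
  assets.gen: a read changed (tables.gen 18->0) — executes, giving -18.
  config.gen: a read changed (assets.gen -36->-18) — executes, giving 324.
  model.gen: a read changed (assets.gen -36->-18; tables.gen 18->0) — executes, giving 0.
  link.gen: a read changed (model.gen -648->0; config.gen 648->324) — executes, giving 324.
  filter.gen: a read changed (link.gen 648->324) — executes, giving -324.
  meta.gen: a read changed (model.gen -648->0) — executes, giving 18.
  build.gen: a read changed (meta.gen -630->18; gamma.gen 6->0) — executes, giving 0.
  alpha.gen: a read changed (build.gen -630->0) — executes, giving -18.
  index.gen: a read changed (layout.gen -48->0; alpha.gen -630->-18) — executes, giving -18.
  patch.gen: a read changed (index.gen -678->-18; filter.gen -648->-324) — executes, giving -324.
  north.gen: a read changed (patch.gen -678->-324; tables.gen 18->0) — executes, giving -324.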